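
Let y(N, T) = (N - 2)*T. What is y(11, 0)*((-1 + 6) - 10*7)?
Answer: 0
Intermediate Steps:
y(N, T) = T*(-2 + N) (y(N, T) = (-2 + N)*T = T*(-2 + N))
y(11, 0)*((-1 + 6) - 10*7) = (0*(-2 + 11))*((-1 + 6) - 10*7) = (0*9)*(5 - 70) = 0*(-65) = 0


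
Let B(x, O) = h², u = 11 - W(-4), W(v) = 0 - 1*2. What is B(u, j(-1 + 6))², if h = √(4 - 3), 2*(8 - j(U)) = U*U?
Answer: 1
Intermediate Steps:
W(v) = -2 (W(v) = 0 - 2 = -2)
j(U) = 8 - U²/2 (j(U) = 8 - U*U/2 = 8 - U²/2)
u = 13 (u = 11 - 1*(-2) = 11 + 2 = 13)
h = 1 (h = √1 = 1)
B(x, O) = 1 (B(x, O) = 1² = 1)
B(u, j(-1 + 6))² = 1² = 1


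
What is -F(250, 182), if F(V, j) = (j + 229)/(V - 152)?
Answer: -411/98 ≈ -4.1939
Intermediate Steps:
F(V, j) = (229 + j)/(-152 + V)
-F(250, 182) = -(229 + 182)/(-152 + 250) = -411/98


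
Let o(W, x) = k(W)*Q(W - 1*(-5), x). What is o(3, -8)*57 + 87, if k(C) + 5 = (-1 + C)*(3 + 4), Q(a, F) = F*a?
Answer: -32745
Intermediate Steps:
k(C) = -12 + 7*C (k(C) = -5 + (-1 + C)*(3 + 4) = -5 + (-1 + C)*7 = -5 + (-7 + 7*C) = -12 + 7*C)
o(W, x) = x*(-12 + 7*W)*(5 + W) (o(W, x) = (-12 + 7*W)*(x*(W - 1*(-5))) = (-12 + 7*W)*(x*(W + 5)) = (-12 + 7*W)*(x*(5 + W)) = x*(-12 + 7*W)*(5 + W))
o(3, -8)*57 + 87 = -8*(-12 + 7*3)*(5 + 3)*57 + 87 = -8*(-12 + 21)*8*57 + 87 = -8*9*8*57 + 87 = -576*57 + 87 = -32832 + 87 = -32745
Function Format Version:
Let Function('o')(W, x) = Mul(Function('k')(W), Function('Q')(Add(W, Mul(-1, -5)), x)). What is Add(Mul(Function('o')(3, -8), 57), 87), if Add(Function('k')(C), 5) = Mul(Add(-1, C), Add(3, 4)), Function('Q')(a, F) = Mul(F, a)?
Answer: -32745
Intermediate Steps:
Function('k')(C) = Add(-12, Mul(7, C)) (Function('k')(C) = Add(-5, Mul(Add(-1, C), Add(3, 4))) = Add(-5, Mul(Add(-1, C), 7)) = Add(-5, Add(-7, Mul(7, C))) = Add(-12, Mul(7, C)))
Function('o')(W, x) = Mul(x, Add(-12, Mul(7, W)), Add(5, W)) (Function('o')(W, x) = Mul(Add(-12, Mul(7, W)), Mul(x, Add(W, Mul(-1, -5)))) = Mul(Add(-12, Mul(7, W)), Mul(x, Add(W, 5))) = Mul(Add(-12, Mul(7, W)), Mul(x, Add(5, W))) = Mul(x, Add(-12, Mul(7, W)), Add(5, W)))
Add(Mul(Function('o')(3, -8), 57), 87) = Add(Mul(Mul(-8, Add(-12, Mul(7, 3)), Add(5, 3)), 57), 87) = Add(Mul(Mul(-8, Add(-12, 21), 8), 57), 87) = Add(Mul(Mul(-8, 9, 8), 57), 87) = Add(Mul(-576, 57), 87) = Add(-32832, 87) = -32745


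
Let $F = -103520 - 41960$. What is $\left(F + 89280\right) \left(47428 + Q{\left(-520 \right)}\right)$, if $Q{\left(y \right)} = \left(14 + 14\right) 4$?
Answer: $-2671748000$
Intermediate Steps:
$Q{\left(y \right)} = 112$ ($Q{\left(y \right)} = 28 \cdot 4 = 112$)
$F = -145480$ ($F = -103520 - 41960 = -145480$)
$\left(F + 89280\right) \left(47428 + Q{\left(-520 \right)}\right) = \left(-145480 + 89280\right) \left(47428 + 112\right) = \left(-56200\right) 47540 = -2671748000$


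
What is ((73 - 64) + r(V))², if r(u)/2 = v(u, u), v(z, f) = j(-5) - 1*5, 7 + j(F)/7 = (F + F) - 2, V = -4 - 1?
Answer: 71289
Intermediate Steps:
V = -5
j(F) = -63 + 14*F (j(F) = -49 + 7*((F + F) - 2) = -49 + 7*(2*F - 2) = -49 + 7*(-2 + 2*F) = -49 + (-14 + 14*F) = -63 + 14*F)
v(z, f) = -138 (v(z, f) = (-63 + 14*(-5)) - 1*5 = (-63 - 70) - 5 = -133 - 5 = -138)
r(u) = -276 (r(u) = 2*(-138) = -276)
((73 - 64) + r(V))² = ((73 - 64) - 276)² = (9 - 276)² = (-267)² = 71289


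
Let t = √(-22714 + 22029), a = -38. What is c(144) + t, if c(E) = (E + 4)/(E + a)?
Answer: 74/53 + I*√685 ≈ 1.3962 + 26.173*I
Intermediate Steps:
t = I*√685 (t = √(-685) = I*√685 ≈ 26.173*I)
c(E) = (4 + E)/(-38 + E) (c(E) = (E + 4)/(E - 38) = (4 + E)/(-38 + E))
c(144) + t = (4 + 144)/(-38 + 144) + I*√685 = 148/106 + I*√685 = (1/106)*148 + I*√685 = 74/53 + I*√685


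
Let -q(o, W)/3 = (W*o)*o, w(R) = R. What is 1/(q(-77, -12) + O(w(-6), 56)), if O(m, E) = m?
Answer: 1/213438 ≈ 4.6852e-6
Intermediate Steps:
q(o, W) = -3*W*o² (q(o, W) = -3*W*o*o = -3*W*o²)
1/(q(-77, -12) + O(w(-6), 56)) = 1/(-3*(-12)*(-77)² - 6) = 1/(-3*(-12)*5929 - 6) = 1/(213444 - 6) = 1/213438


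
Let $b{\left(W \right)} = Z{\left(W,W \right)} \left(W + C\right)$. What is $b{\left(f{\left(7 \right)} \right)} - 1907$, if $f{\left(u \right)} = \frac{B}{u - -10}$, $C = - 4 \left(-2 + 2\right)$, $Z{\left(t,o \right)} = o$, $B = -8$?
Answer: $- \frac{551059}{289} \approx -1906.8$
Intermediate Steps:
$C = 0$ ($C = \left(-4\right) 0 = 0$)
$f{\left(u \right)} = - \frac{8}{10 + u}$ ($f{\left(u \right)} = - \frac{8}{u - -10} = - \frac{8}{u + 10} = - \frac{8}{10 + u}$)
$b{\left(W \right)} = W^{2}$ ($b{\left(W \right)} = W \left(W + 0\right) = W W = W^{2}$)
$b{\left(f{\left(7 \right)} \right)} - 1907 = \left(- \frac{8}{10 + 7}\right)^{2} - 1907 = \left(- \frac{8}{17}\right)^{2} - 1907 = \frac{64}{289} - 1907 = - \frac{551059}{289}$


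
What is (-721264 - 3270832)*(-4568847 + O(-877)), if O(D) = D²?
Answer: 15168839028928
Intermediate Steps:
(-721264 - 3270832)*(-4568847 + O(-877)) = (-721264 - 3270832)*(-4568847 + (-877)²) = -3992096*(-4568847 + 769129) = -3992096*(-3799718) = 15168839028928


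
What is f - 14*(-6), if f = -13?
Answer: 71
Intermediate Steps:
f - 14*(-6) = -13 - 14*(-6) = -13 + 84 = 71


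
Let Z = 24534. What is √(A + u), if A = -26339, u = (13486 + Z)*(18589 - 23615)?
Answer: I*√191114859 ≈ 13824.0*I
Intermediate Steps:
u = -191088520 (u = (13486 + 24534)*(18589 - 23615) = 38020*(-5026) = -191088520)
√(A + u) = √(-26339 - 191088520) = √(-191114859) = I*√191114859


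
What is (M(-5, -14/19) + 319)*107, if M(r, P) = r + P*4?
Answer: 632370/19 ≈ 33283.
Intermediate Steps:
M(r, P) = r + 4*P
(M(-5, -14/19) + 319)*107 = ((-5 + 4*(-14/19)) + 319)*107 = ((-5 - 56/19) + 319)*107 = (-151/19 + 319)*107 = (5910/19)*107 = 632370/19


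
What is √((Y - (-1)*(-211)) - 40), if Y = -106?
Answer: I*√357 ≈ 18.894*I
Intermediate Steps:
√((Y - (-1)*(-211)) - 40) = √((-106 - (-1)*(-211)) - 40) = √((-106 - 1*211) - 40) = √((-106 - 211) - 40) = √(-317 - 40) = √(-357) = I*√357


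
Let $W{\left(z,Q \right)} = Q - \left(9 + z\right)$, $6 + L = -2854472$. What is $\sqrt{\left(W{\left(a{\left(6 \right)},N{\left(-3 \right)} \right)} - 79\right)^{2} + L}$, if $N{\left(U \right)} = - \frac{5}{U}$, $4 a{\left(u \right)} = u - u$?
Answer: $\frac{i \sqrt{25623221}}{3} \approx 1687.3 i$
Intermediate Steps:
$L = -2854478$ ($L = -6 - 2854472 = -2854478$)
$a{\left(u \right)} = 0$ ($a{\left(u \right)} = \frac{u - u}{4} = \frac{1}{4} \cdot 0 = 0$)
$W{\left(z,Q \right)} = -9 + Q - z$ ($W{\left(z,Q \right)} = Q - \left(9 + z\right) = -9 + Q - z$)
$\sqrt{\left(W{\left(a{\left(6 \right)},N{\left(-3 \right)} \right)} - 79\right)^{2} + L} = \sqrt{\left(\left(-9 - \frac{5}{-3} - 0\right) - 79\right)^{2} - 2854478} = \sqrt{\left(\left(-9 - - \frac{5}{3} + 0\right) - 79\right)^{2} - 2854478} = \sqrt{\left(\left(-9 + \frac{5}{3} + 0\right) - 79\right)^{2} - 2854478} = \sqrt{\left(- \frac{22}{3} - 79\right)^{2} - 2854478} = \sqrt{\left(- \frac{259}{3}\right)^{2} - 2854478} = \sqrt{\frac{67081}{9} - 2854478} = \sqrt{- \frac{25623221}{9}} = \frac{i \sqrt{25623221}}{3}$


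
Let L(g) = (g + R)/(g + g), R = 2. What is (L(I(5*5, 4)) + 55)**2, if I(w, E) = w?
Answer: 7711729/2500 ≈ 3084.7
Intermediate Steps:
L(g) = (2 + g)/(2*g) (L(g) = (g + 2)/(g + g) = (2 + g)/((2*g)) = (2 + g)*(1/(2*g)) = (2 + g)/(2*g))
(L(I(5*5, 4)) + 55)**2 = ((2 + 5*5)/(2*((5*5))) + 55)**2 = ((1/2)*(2 + 25)/25 + 55)**2 = ((1/2)*(1/25)*27 + 55)**2 = (27/50 + 55)**2 = (2777/50)**2 = 7711729/2500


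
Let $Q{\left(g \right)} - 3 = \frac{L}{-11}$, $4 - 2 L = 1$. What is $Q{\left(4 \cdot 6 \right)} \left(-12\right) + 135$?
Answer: $\frac{1107}{11} \approx 100.64$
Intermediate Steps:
$L = \frac{3}{2}$ ($L = 2 - \frac{1}{2} = \frac{3}{2} \approx 1.5$)
$Q{\left(g \right)} = \frac{63}{22}$ ($Q{\left(g \right)} = 3 + \frac{3}{2 \left(-11\right)} = 3 + \frac{3}{2} \left(- \frac{1}{11}\right) = 3 - \frac{3}{22} = \frac{63}{22}$)
$Q{\left(4 \cdot 6 \right)} \left(-12\right) + 135 = \frac{63}{22} \left(-12\right) + 135 = - \frac{378}{11} + 135 = \frac{1107}{11}$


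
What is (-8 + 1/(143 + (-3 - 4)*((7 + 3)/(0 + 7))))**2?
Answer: 1129969/17689 ≈ 63.880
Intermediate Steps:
(-8 + 1/(143 + (-3 - 4)*((7 + 3)/(0 + 7))))**2 = (-8 + 1/(143 - 70/7))**2 = (-8 + 1/(143 - 7*10/7))**2 = (-8 + 1/(143 - 10))**2 = (-8 + 1/133)**2 = (-1063/133)**2 = 1129969/17689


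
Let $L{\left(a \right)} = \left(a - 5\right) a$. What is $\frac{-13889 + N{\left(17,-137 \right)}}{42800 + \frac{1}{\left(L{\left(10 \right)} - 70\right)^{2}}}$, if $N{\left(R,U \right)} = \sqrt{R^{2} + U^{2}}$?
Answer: $- \frac{5555600}{17120001} + \frac{400 \sqrt{19058}}{17120001} \approx -0.32128$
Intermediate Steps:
$L{\left(a \right)} = a \left(-5 + a\right)$ ($L{\left(a \right)} = \left(-5 + a\right) a = a \left(-5 + a\right)$)
$\frac{-13889 + N{\left(17,-137 \right)}}{42800 + \frac{1}{\left(L{\left(10 \right)} - 70\right)^{2}}} = \frac{-13889 + \sqrt{17^{2} + \left(-137\right)^{2}}}{42800 + \frac{1}{\left(10 \left(-5 + 10\right) - 70\right)^{2}}} = \frac{-13889 + \sqrt{289 + 18769}}{42800 + \frac{1}{\left(10 \cdot 5 - 70\right)^{2}}} = \frac{-13889 + \sqrt{19058}}{42800 + \frac{1}{\left(50 - 70\right)^{2}}} = \frac{-13889 + \sqrt{19058}}{42800 + \frac{1}{\left(-20\right)^{2}}} = \frac{-13889 + \sqrt{19058}}{42800 + \frac{1}{400}} = \frac{-13889 + \sqrt{19058}}{\frac{17120001}{400}} = \left(-13889 + \sqrt{19058}\right) \frac{400}{17120001} = - \frac{5555600}{17120001} + \frac{400 \sqrt{19058}}{17120001}$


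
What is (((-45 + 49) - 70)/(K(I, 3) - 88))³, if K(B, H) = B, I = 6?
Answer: 35937/68921 ≈ 0.52142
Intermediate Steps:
(((-45 + 49) - 70)/(K(I, 3) - 88))³ = (((-45 + 49) - 70)/(6 - 88))³ = ((4 - 70)/(-82))³ = (-66*(-1/82))³ = (33/41)³ = 35937/68921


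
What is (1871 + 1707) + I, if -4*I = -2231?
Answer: 16543/4 ≈ 4135.8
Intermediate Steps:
I = 2231/4 (I = -1/4*(-2231) = 2231/4 ≈ 557.75)
(1871 + 1707) + I = (1871 + 1707) + 2231/4 = 3578 + 2231/4 = 16543/4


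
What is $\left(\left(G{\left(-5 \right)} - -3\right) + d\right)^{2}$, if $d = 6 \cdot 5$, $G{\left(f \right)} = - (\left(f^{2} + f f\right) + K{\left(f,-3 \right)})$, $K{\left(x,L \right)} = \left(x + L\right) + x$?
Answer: $16$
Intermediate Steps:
$K{\left(x,L \right)} = L + 2 x$ ($K{\left(x,L \right)} = \left(L + x\right) + x = L + 2 x$)
$G{\left(f \right)} = 3 - 2 f - 2 f^{2}$ ($G{\left(f \right)} = - (\left(f^{2} + f f\right) + \left(-3 + 2 f\right)) = - (\left(f^{2} + f^{2}\right) + \left(-3 + 2 f\right)) = - (2 f^{2} + \left(-3 + 2 f\right)) = - (-3 + 2 f + 2 f^{2}) = 3 - 2 f - 2 f^{2}$)
$d = 30$
$\left(\left(G{\left(-5 \right)} - -3\right) + d\right)^{2} = \left(\left(\left(3 - -10 - 2 \left(-5\right)^{2}\right) - -3\right) + 30\right)^{2} = \left(\left(\left(3 + 10 - 50\right) + 3\right) + 30\right)^{2} = \left(\left(-37 + 3\right) + 30\right)^{2} = \left(-34 + 30\right)^{2} = \left(-4\right)^{2} = 16$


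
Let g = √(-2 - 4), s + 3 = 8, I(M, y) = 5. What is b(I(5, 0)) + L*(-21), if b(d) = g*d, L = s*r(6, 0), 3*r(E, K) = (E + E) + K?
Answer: -420 + 5*I*√6 ≈ -420.0 + 12.247*I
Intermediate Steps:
r(E, K) = K/3 + 2*E/3 (r(E, K) = ((E + E) + K)/3 = (2*E + K)/3 = (K + 2*E)/3 = K/3 + 2*E/3)
s = 5 (s = -3 + 8 = 5)
L = 20 (L = 5*((⅓)*0 + (⅔)*6) = 5*(0 + 4) = 5*4 = 20)
g = I*√6 (g = √(-6) = I*√6 ≈ 2.4495*I)
b(d) = I*d*√6 (b(d) = (I*√6)*d = I*d*√6)
b(I(5, 0)) + L*(-21) = I*5*√6 + 20*(-21) = 5*I*√6 - 420 = -420 + 5*I*√6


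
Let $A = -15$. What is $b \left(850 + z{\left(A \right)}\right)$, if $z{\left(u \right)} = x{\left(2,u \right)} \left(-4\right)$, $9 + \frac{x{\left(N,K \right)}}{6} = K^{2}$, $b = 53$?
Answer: $-229702$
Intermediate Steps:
$x{\left(N,K \right)} = -54 + 6 K^{2}$
$z{\left(u \right)} = 216 - 24 u^{2}$ ($z{\left(u \right)} = \left(-54 + 6 u^{2}\right) \left(-4\right) = 216 - 24 u^{2}$)
$b \left(850 + z{\left(A \right)}\right) = 53 \left(850 + \left(216 - 24 \left(-15\right)^{2}\right)\right) = 53 \left(850 + \left(216 - 5400\right)\right) = 53 \left(850 - 5184\right) = 53 \left(-4334\right) = -229702$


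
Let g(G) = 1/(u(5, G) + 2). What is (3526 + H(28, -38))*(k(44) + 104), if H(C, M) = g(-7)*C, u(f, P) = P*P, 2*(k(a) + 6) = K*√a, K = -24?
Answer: 17625692/51 - 1438832*√11/17 ≈ 64892.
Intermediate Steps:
k(a) = -6 - 12*√a (k(a) = -6 + (-24*√a)/2 = -6 - 12*√a)
u(f, P) = P²
g(G) = 1/(2 + G²) (g(G) = 1/(G² + 2) = 1/(2 + G²))
H(C, M) = C/51 (H(C, M) = C/(2 + (-7)²) = C/(2 + 49) = C/51)
(3526 + H(28, -38))*(k(44) + 104) = (3526 + (1/51)*28)*((-6 - 24*√11) + 104) = (3526 + 28/51)*((-6 - 24*√11) + 104) = 179854*((-6 - 24*√11) + 104)/51 = 179854*(98 - 24*√11)/51 = 17625692/51 - 1438832*√11/17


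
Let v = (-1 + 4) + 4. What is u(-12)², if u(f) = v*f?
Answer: 7056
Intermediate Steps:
v = 7 (v = 3 + 4 = 7)
u(f) = 7*f
u(-12)² = (7*(-12))² = (-84)² = 7056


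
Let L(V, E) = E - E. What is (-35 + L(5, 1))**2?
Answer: 1225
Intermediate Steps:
L(V, E) = 0
(-35 + L(5, 1))**2 = (-35 + 0)**2 = (-35)**2 = 1225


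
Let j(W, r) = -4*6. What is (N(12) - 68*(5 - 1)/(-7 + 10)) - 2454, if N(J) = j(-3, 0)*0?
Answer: -7634/3 ≈ -2544.7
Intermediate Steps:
j(W, r) = -24
N(J) = 0 (N(J) = -24*0 = 0)
(N(12) - 68*(5 - 1)/(-7 + 10)) - 2454 = (0 - 68*(5 - 1)/(-7 + 10)) - 2454 = (0 - 272/3) - 2454 = -272/3 - 2454 = -7634/3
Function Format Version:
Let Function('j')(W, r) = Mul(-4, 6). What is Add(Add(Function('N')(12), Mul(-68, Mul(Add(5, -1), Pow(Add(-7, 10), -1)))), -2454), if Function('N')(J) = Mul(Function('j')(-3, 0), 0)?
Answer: Rational(-7634, 3) ≈ -2544.7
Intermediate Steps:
Function('j')(W, r) = -24
Function('N')(J) = 0 (Function('N')(J) = Mul(-24, 0) = 0)
Add(Add(Function('N')(12), Mul(-68, Mul(Add(5, -1), Pow(Add(-7, 10), -1)))), -2454) = Add(Add(0, Mul(-68, Mul(Add(5, -1), Pow(Add(-7, 10), -1)))), -2454) = Add(Add(0, Mul(-68, Mul(4, Pow(3, -1)))), -2454) = Add(Add(0, Mul(-68, Mul(4, Rational(1, 3)))), -2454) = Add(Add(0, Mul(-68, Rational(4, 3))), -2454) = Add(Add(0, Rational(-272, 3)), -2454) = Add(Rational(-272, 3), -2454) = Rational(-7634, 3)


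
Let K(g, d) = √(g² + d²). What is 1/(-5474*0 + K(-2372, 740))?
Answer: √385874/1543496 ≈ 0.00040245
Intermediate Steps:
K(g, d) = √(d² + g²)
1/(-5474*0 + K(-2372, 740)) = 1/(-5474*0 + √(740² + (-2372)²)) = 1/(0 + √(547600 + 5626384)) = 1/(0 + √6173984) = 1/(0 + 4*√385874) = 1/(4*√385874) = √385874/1543496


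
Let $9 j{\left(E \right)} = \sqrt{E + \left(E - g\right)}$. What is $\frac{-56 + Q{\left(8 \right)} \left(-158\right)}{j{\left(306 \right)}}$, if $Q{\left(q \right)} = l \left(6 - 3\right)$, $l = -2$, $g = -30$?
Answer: $\frac{1338 \sqrt{642}}{107} \approx 316.84$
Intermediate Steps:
$j{\left(E \right)} = \frac{\sqrt{30 + 2 E}}{9}$ ($j{\left(E \right)} = \frac{\sqrt{E + \left(E - -30\right)}}{9} = \frac{\sqrt{E + \left(E + 30\right)}}{9} = \frac{\sqrt{E + \left(30 + E\right)}}{9} = \frac{\sqrt{30 + 2 E}}{9}$)
$Q{\left(q \right)} = -6$ ($Q{\left(q \right)} = - 2 \left(6 - 3\right) = \left(-2\right) 3 = -6$)
$\frac{-56 + Q{\left(8 \right)} \left(-158\right)}{j{\left(306 \right)}} = \frac{-56 - -948}{\frac{1}{9} \sqrt{30 + 2 \cdot 306}} = \frac{-56 + 948}{\frac{1}{9} \sqrt{30 + 612}} = \frac{892}{\frac{1}{9} \sqrt{642}} = 892 \frac{3 \sqrt{642}}{214} = \frac{1338 \sqrt{642}}{107}$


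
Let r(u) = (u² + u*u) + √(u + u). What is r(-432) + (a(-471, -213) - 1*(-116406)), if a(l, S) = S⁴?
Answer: 2058835815 + 12*I*√6 ≈ 2.0588e+9 + 29.394*I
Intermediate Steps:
r(u) = 2*u² + √2*√u (r(u) = (u² + u²) + √(2*u) = 2*u² + √2*√u)
r(-432) + (a(-471, -213) - 1*(-116406)) = (2*(-432)² + √2*√(-432)) + ((-213)⁴ - 1*(-116406)) = (2*186624 + √2*(12*I*√3)) + (2058346161 + 116406) = (373248 + 12*I*√6) + 2058462567 = 2058835815 + 12*I*√6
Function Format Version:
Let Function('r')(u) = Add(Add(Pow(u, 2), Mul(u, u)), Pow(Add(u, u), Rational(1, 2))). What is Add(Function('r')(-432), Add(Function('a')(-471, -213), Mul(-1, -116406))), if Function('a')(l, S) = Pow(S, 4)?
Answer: Add(2058835815, Mul(12, I, Pow(6, Rational(1, 2)))) ≈ Add(2.0588e+9, Mul(29.394, I))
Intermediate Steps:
Function('r')(u) = Add(Mul(2, Pow(u, 2)), Mul(Pow(2, Rational(1, 2)), Pow(u, Rational(1, 2)))) (Function('r')(u) = Add(Add(Pow(u, 2), Pow(u, 2)), Pow(Mul(2, u), Rational(1, 2))) = Add(Mul(2, Pow(u, 2)), Mul(Pow(2, Rational(1, 2)), Pow(u, Rational(1, 2)))))
Add(Function('r')(-432), Add(Function('a')(-471, -213), Mul(-1, -116406))) = Add(Add(Mul(2, Pow(-432, 2)), Mul(Pow(2, Rational(1, 2)), Pow(-432, Rational(1, 2)))), Add(Pow(-213, 4), Mul(-1, -116406))) = Add(Add(Mul(2, 186624), Mul(Pow(2, Rational(1, 2)), Mul(12, I, Pow(3, Rational(1, 2))))), Add(2058346161, 116406)) = Add(Add(373248, Mul(12, I, Pow(6, Rational(1, 2)))), 2058462567) = Add(2058835815, Mul(12, I, Pow(6, Rational(1, 2))))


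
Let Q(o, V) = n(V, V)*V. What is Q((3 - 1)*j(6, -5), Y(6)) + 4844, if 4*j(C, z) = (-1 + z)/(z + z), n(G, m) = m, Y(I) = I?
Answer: 4880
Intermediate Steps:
j(C, z) = (-1 + z)/(8*z) (j(C, z) = ((-1 + z)/(z + z))/4 = ((-1 + z)/((2*z)))/4 = ((-1 + z)*(1/(2*z)))/4 = ((-1 + z)/(2*z))/4 = (-1 + z)/(8*z))
Q(o, V) = V² (Q(o, V) = V*V = V²)
Q((3 - 1)*j(6, -5), Y(6)) + 4844 = 6² + 4844 = 36 + 4844 = 4880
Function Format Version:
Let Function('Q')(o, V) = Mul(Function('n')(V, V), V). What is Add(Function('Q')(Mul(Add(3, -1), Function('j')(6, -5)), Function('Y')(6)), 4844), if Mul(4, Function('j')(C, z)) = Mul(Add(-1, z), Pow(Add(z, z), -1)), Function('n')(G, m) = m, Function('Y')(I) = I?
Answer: 4880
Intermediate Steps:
Function('j')(C, z) = Mul(Rational(1, 8), Pow(z, -1), Add(-1, z)) (Function('j')(C, z) = Mul(Rational(1, 4), Mul(Add(-1, z), Pow(Add(z, z), -1))) = Mul(Rational(1, 4), Mul(Add(-1, z), Pow(Mul(2, z), -1))) = Mul(Rational(1, 4), Mul(Add(-1, z), Mul(Rational(1, 2), Pow(z, -1)))) = Mul(Rational(1, 4), Mul(Rational(1, 2), Pow(z, -1), Add(-1, z))) = Mul(Rational(1, 8), Pow(z, -1), Add(-1, z)))
Function('Q')(o, V) = Pow(V, 2) (Function('Q')(o, V) = Mul(V, V) = Pow(V, 2))
Add(Function('Q')(Mul(Add(3, -1), Function('j')(6, -5)), Function('Y')(6)), 4844) = Add(Pow(6, 2), 4844) = Add(36, 4844) = 4880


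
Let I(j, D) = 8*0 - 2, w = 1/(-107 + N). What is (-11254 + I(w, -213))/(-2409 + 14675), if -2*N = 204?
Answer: -5628/6133 ≈ -0.91766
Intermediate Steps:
N = -102 (N = -½*204 = -102)
w = -1/209 (w = 1/(-107 - 102) = 1/(-209) = -1/209 ≈ -0.0047847)
I(j, D) = -2 (I(j, D) = 0 - 2 = -2)
(-11254 + I(w, -213))/(-2409 + 14675) = (-11254 - 2)/(-2409 + 14675) = -11256/12266 = -11256*1/12266 = -5628/6133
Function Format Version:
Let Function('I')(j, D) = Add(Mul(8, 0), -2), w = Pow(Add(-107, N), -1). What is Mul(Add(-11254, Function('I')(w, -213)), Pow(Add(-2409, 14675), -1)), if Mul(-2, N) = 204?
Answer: Rational(-5628, 6133) ≈ -0.91766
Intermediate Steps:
N = -102 (N = Mul(Rational(-1, 2), 204) = -102)
w = Rational(-1, 209) (w = Pow(Add(-107, -102), -1) = Pow(-209, -1) = Rational(-1, 209) ≈ -0.0047847)
Function('I')(j, D) = -2 (Function('I')(j, D) = Add(0, -2) = -2)
Mul(Add(-11254, Function('I')(w, -213)), Pow(Add(-2409, 14675), -1)) = Mul(Add(-11254, -2), Pow(Add(-2409, 14675), -1)) = Mul(-11256, Pow(12266, -1)) = Mul(-11256, Rational(1, 12266)) = Rational(-5628, 6133)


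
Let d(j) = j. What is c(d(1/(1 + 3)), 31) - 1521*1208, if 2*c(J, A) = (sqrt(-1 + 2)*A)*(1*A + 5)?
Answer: -1836810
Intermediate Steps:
c(J, A) = A*(5 + A)/2 (c(J, A) = ((sqrt(-1 + 2)*A)*(1*A + 5))/2 = ((sqrt(1)*A)*(A + 5))/2 = ((1*A)*(5 + A))/2 = (A*(5 + A))/2 = A*(5 + A)/2)
c(d(1/(1 + 3)), 31) - 1521*1208 = (1/2)*31*(5 + 31) - 1521*1208 = (1/2)*31*36 - 1837368 = 558 - 1837368 = -1836810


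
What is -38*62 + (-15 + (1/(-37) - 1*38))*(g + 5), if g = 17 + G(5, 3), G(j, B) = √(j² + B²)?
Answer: -130336/37 - 1962*√34/37 ≈ -3831.8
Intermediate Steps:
G(j, B) = √(B² + j²)
g = 17 + √34 (g = 17 + √(3² + 5²) = 17 + √(9 + 25) = 17 + √34 ≈ 22.831)
-38*62 + (-15 + (1/(-37) - 1*38))*(g + 5) = -38*62 + (-15 + (1/(-37) - 1*38))*((17 + √34) + 5) = -2356 + (-15 + (-1/37 - 38))*(22 + √34) = -2356 + (-15 - 1407/37)*(22 + √34) = -2356 - 1962*(22 + √34)/37 = -2356 + (-43164/37 - 1962*√34/37) = -130336/37 - 1962*√34/37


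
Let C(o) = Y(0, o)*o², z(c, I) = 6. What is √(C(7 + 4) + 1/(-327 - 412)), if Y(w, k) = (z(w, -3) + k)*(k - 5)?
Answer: √6740224643/739 ≈ 111.09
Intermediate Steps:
Y(w, k) = (-5 + k)*(6 + k) (Y(w, k) = (6 + k)*(k - 5) = (6 + k)*(-5 + k) = (-5 + k)*(6 + k))
C(o) = o²*(-30 + o + o²) (C(o) = (-30 + o + o²)*o² = o²*(-30 + o + o²))
√(C(7 + 4) + 1/(-327 - 412)) = √((7 + 4)²*(-30 + (7 + 4) + (7 + 4)²) + 1/(-327 - 412)) = √(11²*(-30 + 11 + 11²) + 1/(-739)) = √(121*(-30 + 11 + 121) - 1/739) = √(121*102 - 1/739) = √(12342 - 1/739) = √(9120737/739) = √6740224643/739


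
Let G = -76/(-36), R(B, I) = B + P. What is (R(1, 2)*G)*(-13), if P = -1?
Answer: 0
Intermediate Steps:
R(B, I) = -1 + B (R(B, I) = B - 1 = -1 + B)
G = 19/9 (G = -76*(-1)/36 = -1*(-19/9) = 19/9 ≈ 2.1111)
(R(1, 2)*G)*(-13) = ((-1 + 1)*(19/9))*(-13) = (0*(19/9))*(-13) = 0*(-13) = 0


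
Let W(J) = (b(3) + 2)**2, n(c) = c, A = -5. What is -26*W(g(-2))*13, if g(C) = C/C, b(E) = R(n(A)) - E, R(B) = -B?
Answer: -5408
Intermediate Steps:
b(E) = 5 - E (b(E) = -1*(-5) - E = 5 - E)
g(C) = 1
W(J) = 16 (W(J) = ((5 - 1*3) + 2)**2 = ((5 - 3) + 2)**2 = (2 + 2)**2 = 4**2 = 16)
-26*W(g(-2))*13 = -26*16*13 = -416*13 = -5408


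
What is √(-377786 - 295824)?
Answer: I*√673610 ≈ 820.74*I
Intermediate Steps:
√(-377786 - 295824) = √(-673610) = I*√673610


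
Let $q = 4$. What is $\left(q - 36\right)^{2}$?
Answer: $1024$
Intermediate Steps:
$\left(q - 36\right)^{2} = \left(4 - 36\right)^{2} = \left(-32\right)^{2} = 1024$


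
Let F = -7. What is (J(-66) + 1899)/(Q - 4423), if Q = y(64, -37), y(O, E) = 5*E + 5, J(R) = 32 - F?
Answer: -1938/4603 ≈ -0.42103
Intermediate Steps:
J(R) = 39 (J(R) = 32 - 1*(-7) = 32 + 7 = 39)
y(O, E) = 5 + 5*E
Q = -180 (Q = 5 + 5*(-37) = 5 - 185 = -180)
(J(-66) + 1899)/(Q - 4423) = (39 + 1899)/(-180 - 4423) = 1938/(-4603) = 1938*(-1/4603) = -1938/4603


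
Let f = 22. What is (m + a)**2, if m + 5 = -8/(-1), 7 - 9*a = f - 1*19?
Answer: 961/81 ≈ 11.864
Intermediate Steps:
a = 4/9 (a = 7/9 - (22 - 1*19)/9 = 7/9 - (22 - 19)/9 = 7/9 - 1/9*3 = 7/9 - 1/3 = 4/9 ≈ 0.44444)
m = 3 (m = -5 - 8/(-1) = -5 - 8*(-1) = -5 + 8 = 3)
(m + a)**2 = (3 + 4/9)**2 = (31/9)**2 = 961/81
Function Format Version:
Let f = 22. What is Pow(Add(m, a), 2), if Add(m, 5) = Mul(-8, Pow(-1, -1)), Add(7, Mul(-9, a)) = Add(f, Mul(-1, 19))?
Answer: Rational(961, 81) ≈ 11.864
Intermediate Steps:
a = Rational(4, 9) (a = Add(Rational(7, 9), Mul(Rational(-1, 9), Add(22, Mul(-1, 19)))) = Add(Rational(7, 9), Mul(Rational(-1, 9), Add(22, -19))) = Add(Rational(7, 9), Mul(Rational(-1, 9), 3)) = Add(Rational(7, 9), Rational(-1, 3)) = Rational(4, 9) ≈ 0.44444)
m = 3 (m = Add(-5, Mul(-8, Pow(-1, -1))) = Add(-5, Mul(-8, -1)) = Add(-5, 8) = 3)
Pow(Add(m, a), 2) = Pow(Add(3, Rational(4, 9)), 2) = Pow(Rational(31, 9), 2) = Rational(961, 81)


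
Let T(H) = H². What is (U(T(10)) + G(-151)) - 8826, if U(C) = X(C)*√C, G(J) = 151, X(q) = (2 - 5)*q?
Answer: -11675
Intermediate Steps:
X(q) = -3*q
U(C) = -3*C^(3/2) (U(C) = (-3*C)*√C = -3*C^(3/2))
(U(T(10)) + G(-151)) - 8826 = (-3*(10²)^(3/2) + 151) - 8826 = (-3*100^(3/2) + 151) - 8826 = (-3*1000 + 151) - 8826 = (-3000 + 151) - 8826 = -2849 - 8826 = -11675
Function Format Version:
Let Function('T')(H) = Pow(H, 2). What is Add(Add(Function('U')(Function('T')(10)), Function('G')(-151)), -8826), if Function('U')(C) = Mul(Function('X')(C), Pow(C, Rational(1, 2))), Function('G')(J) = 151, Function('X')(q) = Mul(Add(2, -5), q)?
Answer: -11675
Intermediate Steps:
Function('X')(q) = Mul(-3, q)
Function('U')(C) = Mul(-3, Pow(C, Rational(3, 2))) (Function('U')(C) = Mul(Mul(-3, C), Pow(C, Rational(1, 2))) = Mul(-3, Pow(C, Rational(3, 2))))
Add(Add(Function('U')(Function('T')(10)), Function('G')(-151)), -8826) = Add(Add(Mul(-3, Pow(Pow(10, 2), Rational(3, 2))), 151), -8826) = Add(Add(Mul(-3, Pow(100, Rational(3, 2))), 151), -8826) = Add(Add(Mul(-3, 1000), 151), -8826) = Add(Add(-3000, 151), -8826) = Add(-2849, -8826) = -11675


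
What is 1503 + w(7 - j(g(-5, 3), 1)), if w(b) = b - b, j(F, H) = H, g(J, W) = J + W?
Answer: 1503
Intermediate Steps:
w(b) = 0
1503 + w(7 - j(g(-5, 3), 1)) = 1503 + 0 = 1503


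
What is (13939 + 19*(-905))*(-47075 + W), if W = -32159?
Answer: 257985904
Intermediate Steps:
(13939 + 19*(-905))*(-47075 + W) = (13939 + 19*(-905))*(-47075 - 32159) = (13939 - 17195)*(-79234) = -3256*(-79234) = 257985904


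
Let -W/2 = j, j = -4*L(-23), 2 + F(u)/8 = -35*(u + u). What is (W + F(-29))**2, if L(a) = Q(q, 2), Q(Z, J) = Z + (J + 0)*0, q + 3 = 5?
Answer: 263737600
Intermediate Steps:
q = 2 (q = -3 + 5 = 2)
Q(Z, J) = Z (Q(Z, J) = Z + J*0 = Z + 0 = Z)
F(u) = -16 - 560*u (F(u) = -16 + 8*(-35*(u + u)) = -16 + 8*(-70*u) = -16 - 560*u)
L(a) = 2
j = -8 (j = -4*2 = -8)
W = 16 (W = -2*(-8) = 16)
(W + F(-29))**2 = (16 + (-16 - 560*(-29)))**2 = (16 + (-16 + 16240))**2 = (16 + 16224)**2 = 16240**2 = 263737600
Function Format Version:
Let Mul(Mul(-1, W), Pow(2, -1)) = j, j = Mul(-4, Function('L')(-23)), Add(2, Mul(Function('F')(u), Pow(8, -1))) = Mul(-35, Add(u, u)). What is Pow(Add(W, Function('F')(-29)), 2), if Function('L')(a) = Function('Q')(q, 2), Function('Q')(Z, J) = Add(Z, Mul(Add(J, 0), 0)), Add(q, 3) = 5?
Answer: 263737600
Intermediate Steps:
q = 2 (q = Add(-3, 5) = 2)
Function('Q')(Z, J) = Z (Function('Q')(Z, J) = Add(Z, Mul(J, 0)) = Add(Z, 0) = Z)
Function('F')(u) = Add(-16, Mul(-560, u)) (Function('F')(u) = Add(-16, Mul(8, Mul(-35, Add(u, u)))) = Add(-16, Mul(8, Mul(-35, Mul(2, u)))) = Add(-16, Mul(8, Mul(-70, u))) = Add(-16, Mul(-560, u)))
Function('L')(a) = 2
j = -8 (j = Mul(-4, 2) = -8)
W = 16 (W = Mul(-2, -8) = 16)
Pow(Add(W, Function('F')(-29)), 2) = Pow(Add(16, Add(-16, Mul(-560, -29))), 2) = Pow(Add(16, Add(-16, 16240)), 2) = Pow(Add(16, 16224), 2) = Pow(16240, 2) = 263737600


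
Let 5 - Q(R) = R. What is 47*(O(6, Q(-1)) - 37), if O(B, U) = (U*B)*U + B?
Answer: 8695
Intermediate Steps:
Q(R) = 5 - R
O(B, U) = B + B*U² (O(B, U) = (B*U)*U + B = B*U² + B = B + B*U²)
47*(O(6, Q(-1)) - 37) = 47*(6*(1 + (5 - 1*(-1))²) - 37) = 47*(6*(1 + (5 + 1)²) - 37) = 47*(6*(1 + 6²) - 37) = 47*(6*(1 + 36) - 37) = 47*(6*37 - 37) = 47*(222 - 37) = 47*185 = 8695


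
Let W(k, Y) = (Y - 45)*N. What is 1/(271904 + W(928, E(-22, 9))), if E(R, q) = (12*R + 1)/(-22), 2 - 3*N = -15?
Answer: 66/17933305 ≈ 3.6803e-6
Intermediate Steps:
N = 17/3 (N = ⅔ - ⅓*(-15) = ⅔ + 5 = 17/3 ≈ 5.6667)
E(R, q) = -1/22 - 6*R/11 (E(R, q) = (1 + 12*R)*(-1/22) = -1/22 - 6*R/11)
W(k, Y) = -255 + 17*Y/3 (W(k, Y) = (Y - 45)*(17/3) = (-45 + Y)*(17/3) = -255 + 17*Y/3)
1/(271904 + W(928, E(-22, 9))) = 1/(271904 + (-255 + 17*(-1/22 - 6/11*(-22))/3)) = 1/(271904 + (-255 + 17*(-1/22 + 12)/3)) = 1/(271904 + (-255 + (17/3)*(263/22))) = 1/(271904 + (-255 + 4471/66)) = 1/(271904 - 12359/66) = 1/(17933305/66) = 66/17933305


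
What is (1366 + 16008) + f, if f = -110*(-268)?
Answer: 46854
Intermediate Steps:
f = 29480
(1366 + 16008) + f = (1366 + 16008) + 29480 = 17374 + 29480 = 46854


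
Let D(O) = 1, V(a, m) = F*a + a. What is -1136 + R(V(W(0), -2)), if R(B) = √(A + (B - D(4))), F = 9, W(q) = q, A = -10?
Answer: -1136 + I*√11 ≈ -1136.0 + 3.3166*I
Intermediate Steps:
V(a, m) = 10*a (V(a, m) = 9*a + a = 10*a)
R(B) = √(-11 + B) (R(B) = √(-10 + (B - 1*1)) = √(-10 + (B - 1)) = √(-10 + (-1 + B)) = √(-11 + B))
-1136 + R(V(W(0), -2)) = -1136 + √(-11 + 10*0) = -1136 + √(-11 + 0) = -1136 + √(-11) = -1136 + I*√11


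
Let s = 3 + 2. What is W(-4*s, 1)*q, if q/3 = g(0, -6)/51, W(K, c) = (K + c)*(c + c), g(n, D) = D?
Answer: 228/17 ≈ 13.412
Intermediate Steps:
s = 5
W(K, c) = 2*c*(K + c) (W(K, c) = (K + c)*(2*c) = 2*c*(K + c))
q = -6/17 (q = 3*(-6/51) = 3*(-6*1/51) = 3*(-2/17) = -6/17 ≈ -0.35294)
W(-4*s, 1)*q = (2*1*(-4*5 + 1))*(-6/17) = (2*1*(-20 + 1))*(-6/17) = (2*1*(-19))*(-6/17) = -38*(-6/17) = 228/17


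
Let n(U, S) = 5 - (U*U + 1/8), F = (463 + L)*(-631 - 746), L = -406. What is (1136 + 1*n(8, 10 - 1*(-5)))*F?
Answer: -676182735/8 ≈ -8.4523e+7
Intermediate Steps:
F = -78489 (F = (463 - 406)*(-631 - 746) = 57*(-1377) = -78489)
n(U, S) = 39/8 - U² (n(U, S) = 5 - (U² + ⅛) = 5 - (⅛ + U²) = 5 + (-⅛ - U²) = 39/8 - U²)
(1136 + 1*n(8, 10 - 1*(-5)))*F = (1136 + 1*(39/8 - 1*8²))*(-78489) = (1136 + 1*(39/8 - 1*64))*(-78489) = (1136 + 1*(39/8 - 64))*(-78489) = (1136 + 1*(-473/8))*(-78489) = (1136 - 473/8)*(-78489) = (8615/8)*(-78489) = -676182735/8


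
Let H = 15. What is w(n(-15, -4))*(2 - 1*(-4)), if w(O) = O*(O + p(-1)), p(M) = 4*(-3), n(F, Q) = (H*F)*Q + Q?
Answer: 4752384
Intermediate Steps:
n(F, Q) = Q + 15*F*Q (n(F, Q) = (15*F)*Q + Q = 15*F*Q + Q = Q + 15*F*Q)
p(M) = -12
w(O) = O*(-12 + O) (w(O) = O*(O - 12) = O*(-12 + O))
w(n(-15, -4))*(2 - 1*(-4)) = ((-4*(1 + 15*(-15)))*(-12 - 4*(1 + 15*(-15))))*(2 - 1*(-4)) = ((-4*(1 - 225))*(-12 - 4*(1 - 225)))*(2 + 4) = ((-4*(-224))*(-12 - 4*(-224)))*6 = (896*(-12 + 896))*6 = (896*884)*6 = 792064*6 = 4752384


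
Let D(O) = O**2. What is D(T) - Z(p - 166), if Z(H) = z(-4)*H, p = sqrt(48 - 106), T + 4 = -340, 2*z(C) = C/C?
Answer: 118419 - I*sqrt(58)/2 ≈ 1.1842e+5 - 3.8079*I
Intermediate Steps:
z(C) = 1/2 (z(C) = (C/C)/2 = (1/2)*1 = 1/2)
T = -344 (T = -4 - 340 = -344)
p = I*sqrt(58) (p = sqrt(-58) = I*sqrt(58) ≈ 7.6158*I)
Z(H) = H/2
D(T) - Z(p - 166) = (-344)**2 - (I*sqrt(58) - 166)/2 = 118336 - (-166 + I*sqrt(58))/2 = 118336 - (-83 + I*sqrt(58)/2) = 118336 + (83 - I*sqrt(58)/2) = 118419 - I*sqrt(58)/2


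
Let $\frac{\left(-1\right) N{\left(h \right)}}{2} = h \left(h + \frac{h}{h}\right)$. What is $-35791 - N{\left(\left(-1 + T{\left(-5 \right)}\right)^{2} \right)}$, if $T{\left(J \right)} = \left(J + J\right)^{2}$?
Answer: $192103013$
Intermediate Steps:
$T{\left(J \right)} = 4 J^{2}$ ($T{\left(J \right)} = \left(2 J\right)^{2} = 4 J^{2}$)
$N{\left(h \right)} = - 2 h \left(1 + h\right)$ ($N{\left(h \right)} = - 2 h \left(h + \frac{h}{h}\right) = - 2 h \left(h + 1\right) = - 2 h \left(1 + h\right)$)
$-35791 - N{\left(\left(-1 + T{\left(-5 \right)}\right)^{2} \right)} = -35791 - - 2 \left(-1 + 4 \left(-5\right)^{2}\right)^{2} \left(1 + \left(-1 + 4 \left(-5\right)^{2}\right)^{2}\right) = -35791 - - 2 \left(-1 + 4 \cdot 25\right)^{2} \left(1 + \left(-1 + 4 \cdot 25\right)^{2}\right) = -35791 - - 2 \left(-1 + 100\right)^{2} \left(1 + \left(-1 + 100\right)^{2}\right) = -35791 - - 2 \cdot 99^{2} \left(1 + 99^{2}\right) = -35791 - \left(-2\right) 9801 \left(1 + 9801\right) = -35791 - \left(-2\right) 9801 \cdot 9802 = -35791 - -192138804 = -35791 + 192138804 = 192103013$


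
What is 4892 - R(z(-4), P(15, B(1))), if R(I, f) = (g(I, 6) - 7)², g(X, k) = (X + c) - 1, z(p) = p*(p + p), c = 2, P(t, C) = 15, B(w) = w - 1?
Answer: 4216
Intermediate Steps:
B(w) = -1 + w
z(p) = 2*p² (z(p) = p*(2*p) = 2*p²)
g(X, k) = 1 + X (g(X, k) = (X + 2) - 1 = (2 + X) - 1 = 1 + X)
R(I, f) = (-6 + I)² (R(I, f) = ((1 + I) - 7)² = (-6 + I)²)
4892 - R(z(-4), P(15, B(1))) = 4892 - (-6 + 2*(-4)²)² = 4892 - (-6 + 2*16)² = 4892 - (-6 + 32)² = 4892 - 1*26² = 4892 - 1*676 = 4892 - 676 = 4216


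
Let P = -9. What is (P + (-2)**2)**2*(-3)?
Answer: -75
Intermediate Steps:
(P + (-2)**2)**2*(-3) = (-9 + (-2)**2)**2*(-3) = (-9 + 4)**2*(-3) = (-5)**2*(-3) = 25*(-3) = -75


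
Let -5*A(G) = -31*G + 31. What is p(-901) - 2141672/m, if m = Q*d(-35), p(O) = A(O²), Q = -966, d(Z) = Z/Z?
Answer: 2432087116/483 ≈ 5.0354e+6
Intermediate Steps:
d(Z) = 1
A(G) = -31/5 + 31*G/5 (A(G) = -(-31*G + 31)/5 = -(31 - 31*G)/5 = -31/5 + 31*G/5)
p(O) = -31/5 + 31*O²/5
m = -966 (m = -966*1 = -966)
p(-901) - 2141672/m = (-31/5 + (31/5)*(-901)²) - 2141672/(-966) = (-31/5 + (31/5)*811801) - 2141672*(-1)/966 = (-31/5 + 25165831/5) - 1*(-1070836/483) = 5033160 + 1070836/483 = 2432087116/483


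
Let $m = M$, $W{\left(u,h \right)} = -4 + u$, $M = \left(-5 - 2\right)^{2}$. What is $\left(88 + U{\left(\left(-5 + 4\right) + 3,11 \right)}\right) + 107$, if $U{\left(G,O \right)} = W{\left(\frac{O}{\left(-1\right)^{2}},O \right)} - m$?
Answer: $153$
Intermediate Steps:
$M = 49$ ($M = \left(-7\right)^{2} = 49$)
$m = 49$
$U{\left(G,O \right)} = -53 + O$ ($U{\left(G,O \right)} = \left(-4 + \frac{O}{\left(-1\right)^{2}}\right) - 49 = \left(-4 + \frac{O}{1}\right) - 49 = \left(-4 + O 1\right) - 49 = \left(-4 + O\right) - 49 = -53 + O$)
$\left(88 + U{\left(\left(-5 + 4\right) + 3,11 \right)}\right) + 107 = \left(88 + \left(-53 + 11\right)\right) + 107 = \left(88 - 42\right) + 107 = 46 + 107 = 153$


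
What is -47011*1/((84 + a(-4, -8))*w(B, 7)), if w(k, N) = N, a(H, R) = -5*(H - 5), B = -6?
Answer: -47011/903 ≈ -52.061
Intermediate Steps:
a(H, R) = 25 - 5*H (a(H, R) = -5*(-5 + H) = 25 - 5*H)
-47011*1/((84 + a(-4, -8))*w(B, 7)) = -47011*1/(7*(84 + (25 - 5*(-4)))) = -47011*1/(7*(84 + (25 + 20))) = -47011*1/(7*(84 + 45)) = -47011/(129*7) = -47011/903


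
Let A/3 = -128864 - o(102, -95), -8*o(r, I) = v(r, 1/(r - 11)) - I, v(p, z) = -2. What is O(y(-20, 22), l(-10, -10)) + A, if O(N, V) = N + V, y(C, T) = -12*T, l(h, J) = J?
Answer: -3094649/8 ≈ -3.8683e+5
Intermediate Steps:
o(r, I) = 1/4 + I/8 (o(r, I) = -(-2 - I)/8 = 1/4 + I/8)
A = -3092457/8 (A = 3*(-128864 - (1/4 + (1/8)*(-95))) = 3*(-128864 - (1/4 - 95/8)) = 3*(-128864 - 1*(-93/8)) = 3*(-128864 + 93/8) = 3*(-1030819/8) = -3092457/8 ≈ -3.8656e+5)
O(y(-20, 22), l(-10, -10)) + A = (-12*22 - 10) - 3092457/8 = (-264 - 10) - 3092457/8 = -274 - 3092457/8 = -3094649/8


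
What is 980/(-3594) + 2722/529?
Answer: 4632224/950613 ≈ 4.8729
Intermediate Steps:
980/(-3594) + 2722/529 = 980*(-1/3594) + 2722*(1/529) = -490/1797 + 2722/529 = 4632224/950613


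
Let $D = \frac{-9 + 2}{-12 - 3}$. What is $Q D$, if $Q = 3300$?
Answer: $1540$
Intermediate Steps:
$D = \frac{7}{15}$ ($D = - \frac{7}{-15} = \left(-7\right) \left(- \frac{1}{15}\right) = \frac{7}{15} \approx 0.46667$)
$Q D = 3300 \cdot \frac{7}{15} = 1540$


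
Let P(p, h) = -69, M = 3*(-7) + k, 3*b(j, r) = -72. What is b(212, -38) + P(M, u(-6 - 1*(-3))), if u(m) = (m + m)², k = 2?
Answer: -93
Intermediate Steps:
b(j, r) = -24 (b(j, r) = (⅓)*(-72) = -24)
M = -19 (M = 3*(-7) + 2 = -21 + 2 = -19)
u(m) = 4*m² (u(m) = (2*m)² = 4*m²)
b(212, -38) + P(M, u(-6 - 1*(-3))) = -24 - 69 = -93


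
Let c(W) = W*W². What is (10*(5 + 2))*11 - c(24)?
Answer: -13054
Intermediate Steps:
c(W) = W³
(10*(5 + 2))*11 - c(24) = (10*(5 + 2))*11 - 1*24³ = (10*7)*11 - 1*13824 = 70*11 - 13824 = 770 - 13824 = -13054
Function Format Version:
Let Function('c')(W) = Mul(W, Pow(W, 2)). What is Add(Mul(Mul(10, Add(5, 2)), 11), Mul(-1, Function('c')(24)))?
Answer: -13054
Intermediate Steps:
Function('c')(W) = Pow(W, 3)
Add(Mul(Mul(10, Add(5, 2)), 11), Mul(-1, Function('c')(24))) = Add(Mul(Mul(10, Add(5, 2)), 11), Mul(-1, Pow(24, 3))) = Add(Mul(Mul(10, 7), 11), Mul(-1, 13824)) = Add(Mul(70, 11), -13824) = Add(770, -13824) = -13054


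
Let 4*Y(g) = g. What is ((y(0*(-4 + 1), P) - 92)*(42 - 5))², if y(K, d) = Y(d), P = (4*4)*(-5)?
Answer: 17172736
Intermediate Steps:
Y(g) = g/4
P = -80 (P = 16*(-5) = -80)
y(K, d) = d/4
((y(0*(-4 + 1), P) - 92)*(42 - 5))² = (((¼)*(-80) - 92)*(42 - 5))² = ((-20 - 92)*37)² = (-112*37)² = (-4144)² = 17172736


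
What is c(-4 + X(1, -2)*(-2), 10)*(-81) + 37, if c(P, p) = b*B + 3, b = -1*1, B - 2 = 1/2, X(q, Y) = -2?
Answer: -7/2 ≈ -3.5000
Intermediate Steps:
B = 5/2 (B = 2 + 1/2 = 2 + ½ = 5/2 ≈ 2.5000)
b = -1
c(P, p) = ½ (c(P, p) = -1*5/2 + 3 = -5/2 + 3 = ½)
c(-4 + X(1, -2)*(-2), 10)*(-81) + 37 = (½)*(-81) + 37 = -81/2 + 37 = -7/2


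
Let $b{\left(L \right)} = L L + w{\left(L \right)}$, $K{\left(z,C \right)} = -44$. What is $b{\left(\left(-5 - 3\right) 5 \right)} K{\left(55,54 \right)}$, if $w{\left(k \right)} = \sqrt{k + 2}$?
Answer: $-70400 - 44 i \sqrt{38} \approx -70400.0 - 271.23 i$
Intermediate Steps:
$w{\left(k \right)} = \sqrt{2 + k}$
$b{\left(L \right)} = L^{2} + \sqrt{2 + L}$ ($b{\left(L \right)} = L L + \sqrt{2 + L} = L^{2} + \sqrt{2 + L}$)
$b{\left(\left(-5 - 3\right) 5 \right)} K{\left(55,54 \right)} = \left(\left(\left(-5 - 3\right) 5\right)^{2} + \sqrt{2 + \left(-5 - 3\right) 5}\right) \left(-44\right) = \left(\left(\left(-8\right) 5\right)^{2} + \sqrt{2 - 40}\right) \left(-44\right) = \left(\left(-40\right)^{2} + \sqrt{2 - 40}\right) \left(-44\right) = \left(1600 + \sqrt{-38}\right) \left(-44\right) = \left(1600 + i \sqrt{38}\right) \left(-44\right) = -70400 - 44 i \sqrt{38}$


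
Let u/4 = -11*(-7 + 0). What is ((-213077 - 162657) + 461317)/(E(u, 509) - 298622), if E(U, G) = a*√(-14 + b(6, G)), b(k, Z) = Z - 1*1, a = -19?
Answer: -12778483313/44587460275 + 1626077*√494/89174920550 ≈ -0.28619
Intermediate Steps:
b(k, Z) = -1 + Z (b(k, Z) = Z - 1 = -1 + Z)
u = 308 (u = 4*(-11*(-7 + 0)) = 4*(-11*(-7)) = 4*77 = 308)
E(U, G) = -19*√(-15 + G) (E(U, G) = -19*√(-14 + (-1 + G)) = -19*√(-15 + G))
((-213077 - 162657) + 461317)/(E(u, 509) - 298622) = ((-213077 - 162657) + 461317)/(-19*√(-15 + 509) - 298622) = (-375734 + 461317)/(-19*√494 - 298622) = 85583/(-298622 - 19*√494)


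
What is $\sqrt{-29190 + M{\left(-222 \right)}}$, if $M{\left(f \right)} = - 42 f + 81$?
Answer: $i \sqrt{19785} \approx 140.66 i$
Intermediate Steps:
$M{\left(f \right)} = 81 - 42 f$
$\sqrt{-29190 + M{\left(-222 \right)}} = \sqrt{-29190 + \left(81 - -9324\right)} = \sqrt{-29190 + \left(81 + 9324\right)} = \sqrt{-29190 + 9405} = \sqrt{-19785} = i \sqrt{19785}$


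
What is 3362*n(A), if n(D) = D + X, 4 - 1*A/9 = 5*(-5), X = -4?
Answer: 864034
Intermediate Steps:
A = 261 (A = 36 - 45*(-5) = 36 - 9*(-25) = 36 + 225 = 261)
n(D) = -4 + D (n(D) = D - 4 = -4 + D)
3362*n(A) = 3362*(-4 + 261) = 3362*257 = 864034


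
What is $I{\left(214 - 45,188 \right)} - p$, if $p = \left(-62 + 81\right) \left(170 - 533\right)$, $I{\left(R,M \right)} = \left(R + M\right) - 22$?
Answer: $7232$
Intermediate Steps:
$I{\left(R,M \right)} = -22 + M + R$ ($I{\left(R,M \right)} = \left(M + R\right) - 22 = -22 + M + R$)
$p = -6897$ ($p = 19 \left(-363\right) = -6897$)
$I{\left(214 - 45,188 \right)} - p = \left(-22 + 188 + \left(214 - 45\right)\right) - -6897 = \left(-22 + 188 + 169\right) + 6897 = 335 + 6897 = 7232$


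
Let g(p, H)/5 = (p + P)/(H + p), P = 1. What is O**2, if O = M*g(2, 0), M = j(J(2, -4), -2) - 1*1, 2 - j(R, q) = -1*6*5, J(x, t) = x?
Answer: 216225/4 ≈ 54056.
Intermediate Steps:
j(R, q) = 32 (j(R, q) = 2 - (-1*6)*5 = 2 - (-6)*5 = 2 - 1*(-30) = 2 + 30 = 32)
M = 31 (M = 32 - 1*1 = 32 - 1 = 31)
g(p, H) = 5*(1 + p)/(H + p) (g(p, H) = 5*((p + 1)/(H + p)) = 5*((1 + p)/(H + p)) = 5*(1 + p)/(H + p))
O = 465/2 (O = 31*(5*(1 + 2)/(0 + 2)) = 31*(5*3/2) = 31*(5*(1/2)*3) = 31*(15/2) = 465/2 ≈ 232.50)
O**2 = (465/2)**2 = 216225/4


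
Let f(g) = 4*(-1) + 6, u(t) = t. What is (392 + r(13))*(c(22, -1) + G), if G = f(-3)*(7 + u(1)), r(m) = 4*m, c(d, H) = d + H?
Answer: 16428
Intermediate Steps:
c(d, H) = H + d
f(g) = 2 (f(g) = -4 + 6 = 2)
G = 16 (G = 2*(7 + 1) = 2*8 = 16)
(392 + r(13))*(c(22, -1) + G) = (392 + 4*13)*((-1 + 22) + 16) = (392 + 52)*(21 + 16) = 444*37 = 16428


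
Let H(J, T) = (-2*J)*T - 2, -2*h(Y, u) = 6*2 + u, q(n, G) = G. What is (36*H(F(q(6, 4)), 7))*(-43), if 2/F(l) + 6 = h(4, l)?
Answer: 0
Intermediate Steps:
h(Y, u) = -6 - u/2 (h(Y, u) = -(6*2 + u)/2 = -(12 + u)/2 = -6 - u/2)
F(l) = 2/(-12 - l/2) (F(l) = 2/(-6 + (-6 - l/2)) = 2/(-12 - l/2))
H(J, T) = -2 - 2*J*T (H(J, T) = -2*J*T - 2 = -2 - 2*J*T)
(36*H(F(q(6, 4)), 7))*(-43) = (36*(-2 - 2*(-4/(24 + 4))*7))*(-43) = (36*(-2 - 2*(-4/28)*7))*(-43) = (36*(-2 - 2*(-4*1/28)*7))*(-43) = (36*(-2 - 2*(-⅐)*7))*(-43) = (36*(-2 + 2))*(-43) = (36*0)*(-43) = 0*(-43) = 0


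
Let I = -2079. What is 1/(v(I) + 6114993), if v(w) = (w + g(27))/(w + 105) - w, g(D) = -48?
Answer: 658/4025034085 ≈ 1.6348e-7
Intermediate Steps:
v(w) = -w + (-48 + w)/(105 + w) (v(w) = (w - 48)/(w + 105) - w = (-48 + w)/(105 + w) - w = -w + (-48 + w)/(105 + w))
1/(v(I) + 6114993) = 1/((-48 - 1*(-2079)² - 104*(-2079))/(105 - 2079) + 6114993) = 1/((-48 - 1*4322241 + 216216)/(-1974) + 6114993) = 1/(-(-48 - 4322241 + 216216)/1974 + 6114993) = 1/(-1/1974*(-4106073) + 6114993) = 1/(1368691/658 + 6114993) = 1/(4025034085/658) = 658/4025034085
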